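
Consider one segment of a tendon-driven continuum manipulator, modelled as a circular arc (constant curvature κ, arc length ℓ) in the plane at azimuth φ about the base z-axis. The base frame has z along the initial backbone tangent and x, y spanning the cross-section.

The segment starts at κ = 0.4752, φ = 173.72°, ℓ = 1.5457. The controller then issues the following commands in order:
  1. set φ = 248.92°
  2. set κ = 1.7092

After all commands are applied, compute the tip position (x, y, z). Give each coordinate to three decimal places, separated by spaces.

-0.395 -1.025 0.280

initial: κ=0.4752, φ=173.72°, ℓ=1.5457
cmd 1: set φ=248.92° → (κ,φ,ℓ)=(0.4752,248.92°,1.5457) → tip=(-0.1952,-0.5063,1.4104)
cmd 2: set κ=1.7092 → (κ,φ,ℓ)=(1.7092,248.92°,1.5457) → tip=(-0.3951,-1.0251,0.2803)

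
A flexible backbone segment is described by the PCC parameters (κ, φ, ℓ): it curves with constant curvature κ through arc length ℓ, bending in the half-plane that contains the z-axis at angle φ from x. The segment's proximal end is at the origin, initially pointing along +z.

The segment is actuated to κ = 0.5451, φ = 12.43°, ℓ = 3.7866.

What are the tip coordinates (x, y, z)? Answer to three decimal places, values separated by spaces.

θ = κ·ℓ = 0.5451 × 3.7866 = 2.06408 rad
ρ = (1 − cos θ)/κ = (1 − -0.47352)/0.5451 = 2.70320
z = sin θ / κ = 0.88078/0.5451 = 1.61582
x = ρ cos φ = 2.70320 × cos(12.43°) = 2.63984
y = ρ sin φ = 2.70320 × sin(12.43°) = 0.58186

2.640 0.582 1.616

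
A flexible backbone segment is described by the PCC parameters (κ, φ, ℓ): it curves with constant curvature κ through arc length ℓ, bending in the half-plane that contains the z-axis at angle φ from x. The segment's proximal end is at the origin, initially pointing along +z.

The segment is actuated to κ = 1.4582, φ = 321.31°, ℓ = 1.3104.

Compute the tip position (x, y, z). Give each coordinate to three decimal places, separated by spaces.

0.714 -0.572 0.647

θ = κ·ℓ = 1.4582 × 1.3104 = 1.91083 rad
ρ = (1 − cos θ)/κ = (1 − -0.33351)/1.4582 = 0.91449
z = sin θ / κ = 0.94275/1.4582 = 0.64651
x = ρ cos φ = 0.91449 × cos(321.31°) = 0.71380
y = ρ sin φ = 0.91449 × sin(321.31°) = -0.57166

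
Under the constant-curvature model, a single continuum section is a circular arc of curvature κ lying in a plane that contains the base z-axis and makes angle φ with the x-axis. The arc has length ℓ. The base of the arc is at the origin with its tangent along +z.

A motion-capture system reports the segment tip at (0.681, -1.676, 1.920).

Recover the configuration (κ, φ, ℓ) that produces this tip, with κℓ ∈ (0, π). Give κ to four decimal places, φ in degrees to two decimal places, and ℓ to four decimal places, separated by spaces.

ρ = √(x²+y²) = √(0.681² + -1.676²) = 1.80907
φ = atan2(y, x) mod 360° = atan2(-1.676, 0.681) = 292.1131°
|p|² = ρ² + z² = 1.80907² + 1.920² = 6.95914
κ = 2ρ / |p|² = 2×1.80907 / 6.95914 = 0.51991
θ = 2·atan2(ρ, z) = 2·atan2(1.80907, 1.920) = 1.51132 rad
ℓ = θ/κ = 1.51132/0.51991 = 2.90687

0.5199 292.11 2.9069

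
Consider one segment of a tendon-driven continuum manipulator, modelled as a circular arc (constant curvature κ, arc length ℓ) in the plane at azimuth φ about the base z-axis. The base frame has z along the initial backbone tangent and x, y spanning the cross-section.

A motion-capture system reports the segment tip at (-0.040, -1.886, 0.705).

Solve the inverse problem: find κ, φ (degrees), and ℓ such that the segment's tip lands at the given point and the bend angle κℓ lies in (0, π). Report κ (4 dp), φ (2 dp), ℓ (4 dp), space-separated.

0.9303 268.79 2.6081

ρ = √(x²+y²) = √(-0.040² + -1.886²) = 1.88642
φ = atan2(y, x) mod 360° = atan2(-1.886, -0.040) = 268.7850°
|p|² = ρ² + z² = 1.88642² + 0.705² = 4.05562
κ = 2ρ / |p|² = 2×1.88642 / 4.05562 = 0.93028
θ = 2·atan2(ρ, z) = 2·atan2(1.88642, 0.705) = 2.42629 rad
ℓ = θ/κ = 2.42629/0.93028 = 2.60814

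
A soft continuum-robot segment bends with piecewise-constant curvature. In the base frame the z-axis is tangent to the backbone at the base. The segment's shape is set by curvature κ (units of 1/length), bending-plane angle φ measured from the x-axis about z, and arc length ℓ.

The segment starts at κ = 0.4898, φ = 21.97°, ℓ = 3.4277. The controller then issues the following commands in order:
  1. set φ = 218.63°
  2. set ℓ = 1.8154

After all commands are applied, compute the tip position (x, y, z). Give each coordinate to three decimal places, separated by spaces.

initial: κ=0.4898, φ=21.97°, ℓ=3.4277
cmd 1: set φ=218.63° → (κ,φ,ℓ)=(0.4898,218.63°,3.4277) → tip=(-1.7670,-1.4121,2.0297)
cmd 2: set ℓ=1.8154 → (κ,φ,ℓ)=(0.4898,218.63°,1.8154) → tip=(-0.5900,-0.4715,1.5855)

-0.590 -0.472 1.585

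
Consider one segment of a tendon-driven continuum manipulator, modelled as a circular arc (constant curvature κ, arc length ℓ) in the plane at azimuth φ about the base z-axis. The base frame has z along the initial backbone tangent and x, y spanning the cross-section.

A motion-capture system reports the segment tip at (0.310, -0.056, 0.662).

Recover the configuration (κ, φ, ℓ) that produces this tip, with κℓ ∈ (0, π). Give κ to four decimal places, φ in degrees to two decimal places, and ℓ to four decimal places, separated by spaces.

ρ = √(x²+y²) = √(0.310² + -0.056²) = 0.31502
φ = atan2(y, x) mod 360° = atan2(-0.056, 0.310) = 349.7602°
|p|² = ρ² + z² = 0.31502² + 0.662² = 0.53748
κ = 2ρ / |p|² = 2×0.31502 / 0.53748 = 1.17220
θ = 2·atan2(ρ, z) = 2·atan2(0.31502, 0.662) = 0.88829 rad
ℓ = θ/κ = 0.88829/1.17220 = 0.75780

1.1722 349.76 0.7578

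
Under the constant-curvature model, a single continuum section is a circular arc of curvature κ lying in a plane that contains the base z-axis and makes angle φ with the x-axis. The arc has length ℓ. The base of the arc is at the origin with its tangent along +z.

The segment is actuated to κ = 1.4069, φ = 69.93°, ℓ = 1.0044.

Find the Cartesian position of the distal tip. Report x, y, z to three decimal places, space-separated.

θ = κ·ℓ = 1.4069 × 1.0044 = 1.41309 rad
ρ = (1 − cos θ)/κ = (1 − 0.15705)/1.4069 = 0.59915
z = sin θ / κ = 0.98759/1.4069 = 0.70196
x = ρ cos φ = 0.59915 × cos(69.93°) = 0.20561
y = ρ sin φ = 0.59915 × sin(69.93°) = 0.56277

0.206 0.563 0.702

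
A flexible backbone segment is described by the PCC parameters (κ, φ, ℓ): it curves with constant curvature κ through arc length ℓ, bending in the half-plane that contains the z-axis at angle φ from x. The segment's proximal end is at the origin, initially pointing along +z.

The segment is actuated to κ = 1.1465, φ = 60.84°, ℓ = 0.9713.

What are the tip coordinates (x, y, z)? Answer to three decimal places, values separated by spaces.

0.237 0.425 0.783

θ = κ·ℓ = 1.1465 × 0.9713 = 1.11360 rad
ρ = (1 − cos θ)/κ = (1 − 0.44144)/1.1465 = 0.48719
z = sin θ / κ = 0.89729/1.1465 = 0.78264
x = ρ cos φ = 0.48719 × cos(60.84°) = 0.23738
y = ρ sin φ = 0.48719 × sin(60.84°) = 0.42544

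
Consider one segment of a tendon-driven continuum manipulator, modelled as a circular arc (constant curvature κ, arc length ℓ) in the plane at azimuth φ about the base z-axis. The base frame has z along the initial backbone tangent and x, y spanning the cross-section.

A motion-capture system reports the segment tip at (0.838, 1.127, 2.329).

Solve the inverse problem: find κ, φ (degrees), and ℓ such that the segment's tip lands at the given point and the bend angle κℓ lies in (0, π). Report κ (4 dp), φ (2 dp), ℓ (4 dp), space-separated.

ρ = √(x²+y²) = √(0.838² + 1.127²) = 1.40441
φ = atan2(y, x) mod 360° = atan2(1.127, 0.838) = 53.3667°
|p|² = ρ² + z² = 1.40441² + 2.329² = 7.39661
κ = 2ρ / |p|² = 2×1.40441 / 7.39661 = 0.37974
θ = 2·atan2(ρ, z) = 2·atan2(1.40441, 2.329) = 1.08526 rad
ℓ = θ/κ = 1.08526/0.37974 = 2.85787

0.3797 53.37 2.8579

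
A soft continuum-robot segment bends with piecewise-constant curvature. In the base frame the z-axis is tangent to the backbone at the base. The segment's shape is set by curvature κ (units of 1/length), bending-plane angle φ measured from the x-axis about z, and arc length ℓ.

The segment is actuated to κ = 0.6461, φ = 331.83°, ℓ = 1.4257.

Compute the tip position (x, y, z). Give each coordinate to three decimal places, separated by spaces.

0.539 -0.289 1.232

θ = κ·ℓ = 0.6461 × 1.4257 = 0.92114 rad
ρ = (1 − cos θ)/κ = (1 − 0.60491)/0.6461 = 0.61150
z = sin θ / κ = 0.79629/0.6461 = 1.23246
x = ρ cos φ = 0.61150 × cos(331.83°) = 0.53907
y = ρ sin φ = 0.61150 × sin(331.83°) = -0.28868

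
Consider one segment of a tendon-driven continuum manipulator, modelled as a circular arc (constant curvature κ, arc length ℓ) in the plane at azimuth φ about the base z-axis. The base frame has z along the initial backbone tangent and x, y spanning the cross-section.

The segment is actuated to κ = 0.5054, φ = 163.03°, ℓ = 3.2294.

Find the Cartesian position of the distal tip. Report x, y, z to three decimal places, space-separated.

θ = κ·ℓ = 0.5054 × 3.2294 = 1.63214 rad
ρ = (1 − cos θ)/κ = (1 − -0.06130)/0.5054 = 2.09993
z = sin θ / κ = 0.99812/0.5054 = 1.97491
x = ρ cos φ = 2.09993 × cos(163.03°) = -2.00849
y = ρ sin φ = 2.09993 × sin(163.03°) = 0.61291

-2.008 0.613 1.975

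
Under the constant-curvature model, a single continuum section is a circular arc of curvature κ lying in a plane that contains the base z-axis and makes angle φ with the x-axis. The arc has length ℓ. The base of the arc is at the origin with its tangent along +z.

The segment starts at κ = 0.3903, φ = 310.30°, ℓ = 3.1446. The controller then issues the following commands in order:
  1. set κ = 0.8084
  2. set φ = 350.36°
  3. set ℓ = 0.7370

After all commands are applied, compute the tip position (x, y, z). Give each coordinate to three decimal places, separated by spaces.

0.210 -0.036 0.694

initial: κ=0.3903, φ=310.30°, ℓ=3.1446
cmd 1: set κ=0.8084 → (κ,φ,ℓ)=(0.8084,310.30°,3.1446) → tip=(1.4607,-1.7223,0.6980)
cmd 2: set φ=350.36° → (κ,φ,ℓ)=(0.8084,350.36°,3.1446) → tip=(2.2264,-0.3782,0.6980)
cmd 3: set ℓ=0.7370 → (κ,φ,ℓ)=(0.8084,350.36°,0.7370) → tip=(0.2101,-0.0357,0.6942)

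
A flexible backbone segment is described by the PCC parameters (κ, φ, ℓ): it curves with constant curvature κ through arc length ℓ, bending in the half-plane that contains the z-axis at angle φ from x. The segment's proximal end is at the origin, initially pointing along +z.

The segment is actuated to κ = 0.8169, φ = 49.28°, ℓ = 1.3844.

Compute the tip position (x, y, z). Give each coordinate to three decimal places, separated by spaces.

0.459 0.533 1.108

θ = κ·ℓ = 0.8169 × 1.3844 = 1.13092 rad
ρ = (1 − cos θ)/κ = (1 − 0.42583)/0.8169 = 0.70286
z = sin θ / κ = 0.90480/0.8169 = 1.10761
x = ρ cos φ = 0.70286 × cos(49.28°) = 0.45852
y = ρ sin φ = 0.70286 × sin(49.28°) = 0.53270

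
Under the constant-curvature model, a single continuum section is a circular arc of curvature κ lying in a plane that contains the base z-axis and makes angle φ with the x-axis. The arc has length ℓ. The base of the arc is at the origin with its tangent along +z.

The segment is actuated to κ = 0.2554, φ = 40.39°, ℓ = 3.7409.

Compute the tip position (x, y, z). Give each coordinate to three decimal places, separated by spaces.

1.261 1.073 3.197

θ = κ·ℓ = 0.2554 × 3.7409 = 0.95543 rad
ρ = (1 − cos θ)/κ = (1 − 0.57726)/0.2554 = 1.65520
z = sin θ / κ = 0.81656/0.2554 = 3.19718
x = ρ cos φ = 1.65520 × cos(40.39°) = 1.26069
y = ρ sin φ = 1.65520 × sin(40.39°) = 1.07255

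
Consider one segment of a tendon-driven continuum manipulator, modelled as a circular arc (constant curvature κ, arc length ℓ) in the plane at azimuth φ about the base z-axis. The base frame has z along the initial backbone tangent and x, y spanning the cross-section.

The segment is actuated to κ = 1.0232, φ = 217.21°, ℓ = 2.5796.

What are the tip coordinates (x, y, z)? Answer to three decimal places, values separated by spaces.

θ = κ·ℓ = 1.0232 × 2.5796 = 2.63945 rad
ρ = (1 − cos θ)/κ = (1 − -0.87655)/1.0232 = 1.83400
z = sin θ / κ = 0.48131/1.0232 = 0.47039
x = ρ cos φ = 1.83400 × cos(217.21°) = -1.46064
y = ρ sin φ = 1.83400 × sin(217.21°) = -1.10909

-1.461 -1.109 0.470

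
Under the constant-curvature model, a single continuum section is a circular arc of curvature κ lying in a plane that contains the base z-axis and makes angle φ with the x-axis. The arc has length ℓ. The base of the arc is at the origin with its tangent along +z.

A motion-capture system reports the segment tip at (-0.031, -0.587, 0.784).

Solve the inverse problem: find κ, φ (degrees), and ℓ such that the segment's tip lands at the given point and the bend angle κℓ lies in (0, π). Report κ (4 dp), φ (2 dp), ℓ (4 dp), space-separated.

1.2244 266.98 1.0509

ρ = √(x²+y²) = √(-0.031² + -0.587²) = 0.58782
φ = atan2(y, x) mod 360° = atan2(-0.587, -0.031) = 266.9770°
|p|² = ρ² + z² = 0.58782² + 0.784² = 0.96019
κ = 2ρ / |p|² = 2×0.58782 / 0.96019 = 1.22438
θ = 2·atan2(ρ, z) = 2·atan2(0.58782, 0.784) = 1.28671 rad
ℓ = θ/κ = 1.28671/1.22438 = 1.05090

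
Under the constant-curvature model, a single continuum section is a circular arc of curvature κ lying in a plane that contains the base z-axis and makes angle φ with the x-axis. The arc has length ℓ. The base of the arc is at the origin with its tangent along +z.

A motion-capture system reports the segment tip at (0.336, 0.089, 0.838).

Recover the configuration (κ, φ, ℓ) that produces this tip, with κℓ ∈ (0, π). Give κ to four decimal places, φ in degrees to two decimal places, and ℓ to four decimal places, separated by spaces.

0.8446 14.84 0.9310

ρ = √(x²+y²) = √(0.336² + 0.089²) = 0.34759
φ = atan2(y, x) mod 360° = atan2(0.089, 0.336) = 14.8359°
|p|² = ρ² + z² = 0.34759² + 0.838² = 0.82306
κ = 2ρ / |p|² = 2×0.34759 / 0.82306 = 0.84462
θ = 2·atan2(ρ, z) = 2·atan2(0.34759, 0.838) = 0.78637 rad
ℓ = θ/κ = 0.78637/0.84462 = 0.93103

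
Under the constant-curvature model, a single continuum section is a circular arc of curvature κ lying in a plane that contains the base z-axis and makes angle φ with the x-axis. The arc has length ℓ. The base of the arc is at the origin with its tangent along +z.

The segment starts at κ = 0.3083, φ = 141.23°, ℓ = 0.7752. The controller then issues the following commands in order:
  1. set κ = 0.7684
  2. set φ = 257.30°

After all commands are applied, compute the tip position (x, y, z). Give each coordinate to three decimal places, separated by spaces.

initial: κ=0.3083, φ=141.23°, ℓ=0.7752
cmd 1: set κ=0.7684 → (κ,φ,ℓ)=(0.7684,141.23°,0.7752) → tip=(-0.1747,0.1404,0.7302)
cmd 2: set φ=257.30° → (κ,φ,ℓ)=(0.7684,257.30°,0.7752) → tip=(-0.0493,-0.2186,0.7302)

-0.049 -0.219 0.730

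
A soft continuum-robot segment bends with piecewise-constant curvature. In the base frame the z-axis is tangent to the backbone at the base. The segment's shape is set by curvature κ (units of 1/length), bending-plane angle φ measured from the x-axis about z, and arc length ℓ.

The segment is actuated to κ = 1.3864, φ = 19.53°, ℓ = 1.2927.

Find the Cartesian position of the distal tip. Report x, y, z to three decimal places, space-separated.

θ = κ·ℓ = 1.3864 × 1.2927 = 1.79220 rad
ρ = (1 − cos θ)/κ = (1 − -0.21960)/1.3864 = 0.87969
z = sin θ / κ = 0.97559/1.3864 = 0.70369
x = ρ cos φ = 0.87969 × cos(19.53°) = 0.82908
y = ρ sin φ = 0.87969 × sin(19.53°) = 0.29408

0.829 0.294 0.704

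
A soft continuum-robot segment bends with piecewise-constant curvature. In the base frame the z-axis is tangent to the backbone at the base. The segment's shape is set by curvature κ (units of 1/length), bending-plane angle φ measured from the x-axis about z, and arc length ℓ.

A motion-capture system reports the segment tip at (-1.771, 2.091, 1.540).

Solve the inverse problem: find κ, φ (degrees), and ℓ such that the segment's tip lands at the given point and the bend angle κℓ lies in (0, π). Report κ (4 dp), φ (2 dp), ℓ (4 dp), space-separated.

0.5547 130.26 3.8176

ρ = √(x²+y²) = √(-1.771² + 2.091²) = 2.74020
φ = atan2(y, x) mod 360° = atan2(2.091, -1.771) = 130.2634°
|p|² = ρ² + z² = 2.74020² + 1.540² = 9.88032
κ = 2ρ / |p|² = 2×2.74020 / 9.88032 = 0.55468
θ = 2·atan2(ρ, z) = 2·atan2(2.74020, 1.540) = 2.11757 rad
ℓ = θ/κ = 2.11757/0.55468 = 3.81765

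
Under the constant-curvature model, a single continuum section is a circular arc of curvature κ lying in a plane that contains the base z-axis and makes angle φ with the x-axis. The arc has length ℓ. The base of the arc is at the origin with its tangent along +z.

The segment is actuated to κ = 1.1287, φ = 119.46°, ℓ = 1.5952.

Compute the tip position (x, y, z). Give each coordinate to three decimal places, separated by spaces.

-0.535 0.947 0.863

θ = κ·ℓ = 1.1287 × 1.5952 = 1.80050 rad
ρ = (1 − cos θ)/κ = (1 − -0.22769)/1.1287 = 1.08770
z = sin θ / κ = 0.97373/1.1287 = 0.86270
x = ρ cos φ = 1.08770 × cos(119.46°) = -0.53495
y = ρ sin φ = 1.08770 × sin(119.46°) = 0.94706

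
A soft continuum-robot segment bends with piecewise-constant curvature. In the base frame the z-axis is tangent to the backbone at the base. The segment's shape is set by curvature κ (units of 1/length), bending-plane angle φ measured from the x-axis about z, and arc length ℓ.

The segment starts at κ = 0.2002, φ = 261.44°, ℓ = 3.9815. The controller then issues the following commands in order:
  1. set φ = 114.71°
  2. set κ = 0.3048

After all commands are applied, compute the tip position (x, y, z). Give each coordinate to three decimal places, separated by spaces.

initial: κ=0.2002, φ=261.44°, ℓ=3.9815
cmd 1: set φ=114.71° → (κ,φ,ℓ)=(0.2002,114.71°,3.9815) → tip=(-0.6289,1.3668,3.5731)
cmd 2: set κ=0.3048 → (κ,φ,ℓ)=(0.3048,114.71°,3.9815) → tip=(-0.8919,1.9382,3.0737)

-0.892 1.938 3.074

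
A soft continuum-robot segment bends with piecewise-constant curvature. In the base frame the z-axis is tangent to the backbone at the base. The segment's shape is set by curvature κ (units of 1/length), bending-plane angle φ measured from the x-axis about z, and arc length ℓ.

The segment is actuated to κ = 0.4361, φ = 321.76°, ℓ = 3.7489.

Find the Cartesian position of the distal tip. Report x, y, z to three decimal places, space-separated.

1.916 -1.510 2.288

θ = κ·ℓ = 0.4361 × 3.7489 = 1.63490 rad
ρ = (1 − cos θ)/κ = (1 − -0.06406)/0.4361 = 2.43993
z = sin θ / κ = 0.99795/0.4361 = 2.28834
x = ρ cos φ = 2.43993 × cos(321.76°) = 1.91638
y = ρ sin φ = 2.43993 × sin(321.76°) = -1.51021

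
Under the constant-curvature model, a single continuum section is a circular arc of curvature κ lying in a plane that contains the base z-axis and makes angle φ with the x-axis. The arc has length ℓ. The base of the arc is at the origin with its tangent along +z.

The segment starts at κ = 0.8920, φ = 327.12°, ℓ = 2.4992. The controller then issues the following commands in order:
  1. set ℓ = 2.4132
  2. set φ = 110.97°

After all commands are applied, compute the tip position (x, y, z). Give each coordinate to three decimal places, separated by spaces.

-0.622 1.622 0.937

initial: κ=0.8920, φ=327.12°, ℓ=2.4992
cmd 1: set ℓ=2.4132 → (κ,φ,ℓ)=(0.8920,327.12°,2.4132) → tip=(1.4588,-0.9430,0.9366)
cmd 2: set φ=110.97° → (κ,φ,ℓ)=(0.8920,110.97°,2.4132) → tip=(-0.6217,1.6221,0.9366)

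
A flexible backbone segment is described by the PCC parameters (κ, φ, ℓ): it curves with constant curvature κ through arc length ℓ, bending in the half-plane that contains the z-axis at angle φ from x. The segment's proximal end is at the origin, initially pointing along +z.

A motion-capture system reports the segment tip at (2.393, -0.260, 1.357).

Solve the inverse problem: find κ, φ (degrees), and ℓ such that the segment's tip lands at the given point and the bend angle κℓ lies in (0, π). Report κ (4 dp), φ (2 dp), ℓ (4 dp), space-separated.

0.6305 353.80 3.3544

ρ = √(x²+y²) = √(2.393² + -0.260²) = 2.40708
φ = atan2(y, x) mod 360° = atan2(-0.260, 2.393) = 353.7991°
|p|² = ρ² + z² = 2.40708² + 1.357² = 7.63550
κ = 2ρ / |p|² = 2×2.40708 / 7.63550 = 0.63050
θ = 2·atan2(ρ, z) = 2·atan2(2.40708, 1.357) = 2.11491 rad
ℓ = θ/κ = 2.11491/0.63050 = 3.35435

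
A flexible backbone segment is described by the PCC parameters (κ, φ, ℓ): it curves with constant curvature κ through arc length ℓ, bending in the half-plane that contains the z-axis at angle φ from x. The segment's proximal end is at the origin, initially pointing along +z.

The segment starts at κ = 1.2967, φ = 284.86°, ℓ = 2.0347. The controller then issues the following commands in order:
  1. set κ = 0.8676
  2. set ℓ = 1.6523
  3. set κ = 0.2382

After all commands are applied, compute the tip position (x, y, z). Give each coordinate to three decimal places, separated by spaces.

0.082 -0.310 1.610

initial: κ=1.2967, φ=284.86°, ℓ=2.0347
cmd 1: set κ=0.8676 → (κ,φ,ℓ)=(0.8676,284.86°,2.0347) → tip=(0.3527,-1.3294,1.1309)
cmd 2: set ℓ=1.6523 → (κ,φ,ℓ)=(0.8676,284.86°,1.6523) → tip=(0.2551,-0.9616,1.1418)
cmd 3: set κ=0.2382 → (κ,φ,ℓ)=(0.2382,284.86°,1.6523) → tip=(0.0823,-0.3102,1.6100)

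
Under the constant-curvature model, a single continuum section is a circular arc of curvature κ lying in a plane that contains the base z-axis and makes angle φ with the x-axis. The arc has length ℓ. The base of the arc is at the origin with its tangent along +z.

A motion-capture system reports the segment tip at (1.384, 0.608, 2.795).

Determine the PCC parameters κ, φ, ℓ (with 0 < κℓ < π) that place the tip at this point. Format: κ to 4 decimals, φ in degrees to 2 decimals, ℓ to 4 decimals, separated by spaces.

0.2994 23.72 3.3116

ρ = √(x²+y²) = √(1.384² + 0.608²) = 1.51166
φ = atan2(y, x) mod 360° = atan2(0.608, 1.384) = 23.7162°
|p|² = ρ² + z² = 1.51166² + 2.795² = 10.09714
κ = 2ρ / |p|² = 2×1.51166 / 10.09714 = 0.29942
θ = 2·atan2(ρ, z) = 2·atan2(1.51166, 2.795) = 0.99157 rad
ℓ = θ/κ = 0.99157/0.29942 = 3.31161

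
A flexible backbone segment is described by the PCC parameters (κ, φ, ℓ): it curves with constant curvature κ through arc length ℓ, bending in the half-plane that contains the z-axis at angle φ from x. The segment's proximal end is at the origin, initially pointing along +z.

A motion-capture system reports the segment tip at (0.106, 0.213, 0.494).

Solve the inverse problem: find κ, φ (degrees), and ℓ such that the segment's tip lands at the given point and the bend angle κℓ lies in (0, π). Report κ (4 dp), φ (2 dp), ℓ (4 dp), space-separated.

1.5827 63.54 0.5672

ρ = √(x²+y²) = √(0.106² + 0.213²) = 0.23792
φ = atan2(y, x) mod 360° = atan2(0.213, 0.106) = 63.5426°
|p|² = ρ² + z² = 0.23792² + 0.494² = 0.30064
κ = 2ρ / |p|² = 2×0.23792 / 0.30064 = 1.58274
θ = 2·atan2(ρ, z) = 2·atan2(0.23792, 0.494) = 0.89766 rad
ℓ = θ/κ = 0.89766/1.58274 = 0.56716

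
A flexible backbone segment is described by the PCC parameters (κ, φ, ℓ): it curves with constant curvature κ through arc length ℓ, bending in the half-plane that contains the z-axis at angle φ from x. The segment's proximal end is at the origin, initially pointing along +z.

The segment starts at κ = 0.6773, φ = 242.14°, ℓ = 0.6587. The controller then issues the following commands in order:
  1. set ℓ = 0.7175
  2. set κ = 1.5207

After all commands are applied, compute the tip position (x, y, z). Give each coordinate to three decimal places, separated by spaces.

-0.165 -0.313 0.583

initial: κ=0.6773, φ=242.14°, ℓ=0.6587
cmd 1: set ℓ=0.7175 → (κ,φ,ℓ)=(0.6773,242.14°,0.7175) → tip=(-0.0799,-0.1511,0.6896)
cmd 2: set κ=1.5207 → (κ,φ,ℓ)=(1.5207,242.14°,0.7175) → tip=(-0.1655,-0.3131,0.5834)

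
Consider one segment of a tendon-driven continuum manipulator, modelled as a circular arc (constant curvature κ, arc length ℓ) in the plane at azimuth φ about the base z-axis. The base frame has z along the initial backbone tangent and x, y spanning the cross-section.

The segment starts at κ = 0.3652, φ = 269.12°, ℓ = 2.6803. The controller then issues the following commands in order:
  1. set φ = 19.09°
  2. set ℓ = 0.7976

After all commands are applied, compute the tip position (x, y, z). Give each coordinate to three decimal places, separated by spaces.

0.109 0.038 0.786

initial: κ=0.3652, φ=269.12°, ℓ=2.6803
cmd 1: set φ=19.09° → (κ,φ,ℓ)=(0.3652,19.09°,2.6803) → tip=(1.1438,0.3958,2.2723)
cmd 2: set ℓ=0.7976 → (κ,φ,ℓ)=(0.3652,19.09°,0.7976) → tip=(0.1090,0.0377,0.7864)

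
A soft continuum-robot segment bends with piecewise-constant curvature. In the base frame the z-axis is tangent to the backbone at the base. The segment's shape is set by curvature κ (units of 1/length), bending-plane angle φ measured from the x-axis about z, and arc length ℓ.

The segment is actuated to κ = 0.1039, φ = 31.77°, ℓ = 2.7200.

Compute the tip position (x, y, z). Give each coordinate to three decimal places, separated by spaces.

θ = κ·ℓ = 0.1039 × 2.7200 = 0.28261 rad
ρ = (1 − cos θ)/κ = (1 − 0.96033)/0.1039 = 0.38180
z = sin θ / κ = 0.27886/0.1039 = 2.68394
x = ρ cos φ = 0.38180 × cos(31.77°) = 0.32459
y = ρ sin φ = 0.38180 × sin(31.77°) = 0.20102

0.325 0.201 2.684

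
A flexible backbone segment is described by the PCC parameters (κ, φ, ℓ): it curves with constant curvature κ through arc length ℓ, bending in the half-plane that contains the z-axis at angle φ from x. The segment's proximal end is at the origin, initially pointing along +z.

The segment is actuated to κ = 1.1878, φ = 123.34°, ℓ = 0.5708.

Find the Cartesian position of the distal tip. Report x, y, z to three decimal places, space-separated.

θ = κ·ℓ = 1.1878 × 0.5708 = 0.67800 rad
ρ = (1 − cos θ)/κ = (1 − 0.77883)/1.1878 = 0.18620
z = sin θ / κ = 0.62723/1.1878 = 0.52806
x = ρ cos φ = 0.18620 × cos(123.34°) = -0.10234
y = ρ sin φ = 0.18620 × sin(123.34°) = 0.15556

-0.102 0.156 0.528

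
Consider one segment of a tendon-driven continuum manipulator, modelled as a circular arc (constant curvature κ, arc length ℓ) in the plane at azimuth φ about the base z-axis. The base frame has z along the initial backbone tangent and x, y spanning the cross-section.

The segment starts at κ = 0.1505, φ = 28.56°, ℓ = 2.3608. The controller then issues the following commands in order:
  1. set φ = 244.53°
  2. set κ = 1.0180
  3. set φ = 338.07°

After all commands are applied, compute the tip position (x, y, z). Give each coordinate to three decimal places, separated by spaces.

1.585 -0.638 0.661

initial: κ=0.1505, φ=28.56°, ℓ=2.3608
cmd 1: set φ=244.53° → (κ,φ,ℓ)=(0.1505,244.53°,2.3608) → tip=(-0.1785,-0.3747,2.3114)
cmd 2: set κ=1.0180 → (κ,φ,ℓ)=(1.0180,244.53°,2.3608) → tip=(-0.7349,-1.5428,0.6611)
cmd 3: set φ=338.07° → (κ,φ,ℓ)=(1.0180,338.07°,2.3608) → tip=(1.5852,-0.6382,0.6611)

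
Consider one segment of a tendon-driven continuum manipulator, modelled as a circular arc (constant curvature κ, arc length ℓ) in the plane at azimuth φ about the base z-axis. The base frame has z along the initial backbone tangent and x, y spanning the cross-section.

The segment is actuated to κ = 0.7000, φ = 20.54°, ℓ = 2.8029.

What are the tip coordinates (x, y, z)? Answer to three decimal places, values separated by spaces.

1.848 0.692 1.321

θ = κ·ℓ = 0.7000 × 2.8029 = 1.96203 rad
ρ = (1 − cos θ)/κ = (1 − -0.38133)/0.7000 = 1.97333
z = sin θ / κ = 0.92444/0.7000 = 1.32063
x = ρ cos φ = 1.97333 × cos(20.54°) = 1.84788
y = ρ sin φ = 1.97333 × sin(20.54°) = 0.69236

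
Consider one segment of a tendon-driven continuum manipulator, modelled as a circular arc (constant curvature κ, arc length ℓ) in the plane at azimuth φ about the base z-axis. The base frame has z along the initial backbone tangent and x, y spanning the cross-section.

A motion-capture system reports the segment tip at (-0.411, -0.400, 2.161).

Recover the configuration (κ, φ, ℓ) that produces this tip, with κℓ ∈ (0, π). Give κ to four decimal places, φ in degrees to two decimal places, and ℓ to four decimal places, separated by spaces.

0.2295 224.22 2.2611

ρ = √(x²+y²) = √(-0.411² + -0.400²) = 0.57352
φ = atan2(y, x) mod 360° = atan2(-0.400, -0.411) = 224.2229°
|p|² = ρ² + z² = 0.57352² + 2.161² = 4.99884
κ = 2ρ / |p|² = 2×0.57352 / 4.99884 = 0.22946
θ = 2·atan2(ρ, z) = 2·atan2(0.57352, 2.161) = 0.51883 rad
ℓ = θ/κ = 0.51883/0.22946 = 2.26108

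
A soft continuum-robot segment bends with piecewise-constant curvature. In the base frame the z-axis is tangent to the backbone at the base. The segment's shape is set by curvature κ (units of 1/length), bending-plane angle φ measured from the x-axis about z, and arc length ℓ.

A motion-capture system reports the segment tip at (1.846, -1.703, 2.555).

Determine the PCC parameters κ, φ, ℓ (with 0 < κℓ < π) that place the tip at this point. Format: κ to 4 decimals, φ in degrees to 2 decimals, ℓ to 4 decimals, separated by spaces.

0.3913 317.31 3.9702

ρ = √(x²+y²) = √(1.846² + -1.703²) = 2.51156
φ = atan2(y, x) mod 360° = atan2(-1.703, 1.846) = 317.3074°
|p|² = ρ² + z² = 2.51156² + 2.555² = 12.83595
κ = 2ρ / |p|² = 2×2.51156 / 12.83595 = 0.39133
θ = 2·atan2(ρ, z) = 2·atan2(2.51156, 2.555) = 1.55365 rad
ℓ = θ/κ = 1.55365/0.39133 = 3.97016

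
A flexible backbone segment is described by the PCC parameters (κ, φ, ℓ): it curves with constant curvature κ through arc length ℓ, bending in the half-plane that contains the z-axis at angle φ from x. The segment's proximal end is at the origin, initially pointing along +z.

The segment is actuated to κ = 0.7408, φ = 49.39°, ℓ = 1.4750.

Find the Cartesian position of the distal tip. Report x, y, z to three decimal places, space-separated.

0.474 0.553 1.199

θ = κ·ℓ = 0.7408 × 1.4750 = 1.09268 rad
ρ = (1 − cos θ)/κ = (1 − 0.46011)/0.7408 = 0.72880
z = sin θ / κ = 0.88786/0.7408 = 1.19852
x = ρ cos φ = 0.72880 × cos(49.39°) = 0.47438
y = ρ sin φ = 0.72880 × sin(49.39°) = 0.55327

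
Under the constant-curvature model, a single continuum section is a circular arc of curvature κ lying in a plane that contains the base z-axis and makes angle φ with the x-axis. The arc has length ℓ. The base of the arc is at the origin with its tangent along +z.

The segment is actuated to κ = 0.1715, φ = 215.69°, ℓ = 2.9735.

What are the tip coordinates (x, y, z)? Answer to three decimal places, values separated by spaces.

θ = κ·ℓ = 0.1715 × 2.9735 = 0.50996 rad
ρ = (1 − cos θ)/κ = (1 − 0.87277)/0.1715 = 0.74189
z = sin θ / κ = 0.48814/0.1715 = 2.84629
x = ρ cos φ = 0.74189 × cos(215.69°) = -0.60255
y = ρ sin φ = 0.74189 × sin(215.69°) = -0.43282

-0.603 -0.433 2.846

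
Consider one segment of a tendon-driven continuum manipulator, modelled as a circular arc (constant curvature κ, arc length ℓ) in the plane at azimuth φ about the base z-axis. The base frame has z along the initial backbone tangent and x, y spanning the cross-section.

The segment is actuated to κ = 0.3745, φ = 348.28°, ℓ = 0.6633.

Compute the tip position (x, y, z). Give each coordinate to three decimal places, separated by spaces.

0.080 -0.017 0.656

θ = κ·ℓ = 0.3745 × 0.6633 = 0.24841 rad
ρ = (1 − cos θ)/κ = (1 − 0.96931)/0.3745 = 0.08196
z = sin θ / κ = 0.24586/0.3745 = 0.65650
x = ρ cos φ = 0.08196 × cos(348.28°) = 0.08025
y = ρ sin φ = 0.08196 × sin(348.28°) = -0.01665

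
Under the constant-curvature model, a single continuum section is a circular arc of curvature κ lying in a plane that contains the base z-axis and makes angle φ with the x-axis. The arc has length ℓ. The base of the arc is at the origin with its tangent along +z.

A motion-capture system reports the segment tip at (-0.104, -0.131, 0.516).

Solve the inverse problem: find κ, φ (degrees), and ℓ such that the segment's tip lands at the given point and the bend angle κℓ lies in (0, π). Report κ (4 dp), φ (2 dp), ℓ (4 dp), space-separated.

1.1369 231.55 0.5514

ρ = √(x²+y²) = √(-0.104² + -0.131²) = 0.16726
φ = atan2(y, x) mod 360° = atan2(-0.131, -0.104) = 231.5542°
|p|² = ρ² + z² = 0.16726² + 0.516² = 0.29423
κ = 2ρ / |p|² = 2×0.16726 / 0.29423 = 1.13694
θ = 2·atan2(ρ, z) = 2·atan2(0.16726, 0.516) = 0.62693 rad
ℓ = θ/κ = 0.62693/1.13694 = 0.55142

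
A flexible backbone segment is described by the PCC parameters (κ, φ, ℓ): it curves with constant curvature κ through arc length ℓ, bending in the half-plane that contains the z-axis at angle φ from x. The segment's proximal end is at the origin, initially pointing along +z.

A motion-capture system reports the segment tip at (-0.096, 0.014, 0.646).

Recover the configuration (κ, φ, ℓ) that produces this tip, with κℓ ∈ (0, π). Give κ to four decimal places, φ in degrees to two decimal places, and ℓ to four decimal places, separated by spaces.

0.4547 171.70 0.6557

ρ = √(x²+y²) = √(-0.096² + 0.014²) = 0.09702
φ = atan2(y, x) mod 360° = atan2(0.014, -0.096) = 171.7029°
|p|² = ρ² + z² = 0.09702² + 0.646² = 0.42673
κ = 2ρ / |p|² = 2×0.09702 / 0.42673 = 0.45469
θ = 2·atan2(ρ, z) = 2·atan2(0.09702, 0.646) = 0.29813 rad
ℓ = θ/κ = 0.29813/0.45469 = 0.65567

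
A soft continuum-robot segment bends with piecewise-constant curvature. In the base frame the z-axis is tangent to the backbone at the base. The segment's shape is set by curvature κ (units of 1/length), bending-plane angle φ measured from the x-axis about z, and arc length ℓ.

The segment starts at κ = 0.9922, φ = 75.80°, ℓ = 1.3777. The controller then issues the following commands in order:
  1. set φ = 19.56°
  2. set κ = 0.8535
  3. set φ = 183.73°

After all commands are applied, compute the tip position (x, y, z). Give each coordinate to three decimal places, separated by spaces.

-0.719 -0.047 1.081

initial: κ=0.9922, φ=75.80°, ℓ=1.3777
cmd 1: set φ=19.56° → (κ,φ,ℓ)=(0.9922,19.56°,1.3777) → tip=(0.7574,0.2691,0.9870)
cmd 2: set κ=0.8535 → (κ,φ,ℓ)=(0.8535,19.56°,1.3777) → tip=(0.6793,0.2413,1.0815)
cmd 3: set φ=183.73° → (κ,φ,ℓ)=(0.8535,183.73°,1.3777) → tip=(-0.7193,-0.0469,1.0815)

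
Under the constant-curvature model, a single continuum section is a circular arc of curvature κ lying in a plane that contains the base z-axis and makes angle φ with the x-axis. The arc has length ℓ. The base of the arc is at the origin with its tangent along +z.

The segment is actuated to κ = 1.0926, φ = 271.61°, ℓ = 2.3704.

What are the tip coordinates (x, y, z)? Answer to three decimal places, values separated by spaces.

0.048 -1.694 0.480

θ = κ·ℓ = 1.0926 × 2.3704 = 2.58990 rad
ρ = (1 − cos θ)/κ = (1 − -0.85164)/1.0926 = 1.69471
z = sin θ / κ = 0.52413/1.0926 = 0.47971
x = ρ cos φ = 1.69471 × cos(271.61°) = 0.04761
y = ρ sin φ = 1.69471 × sin(271.61°) = -1.69404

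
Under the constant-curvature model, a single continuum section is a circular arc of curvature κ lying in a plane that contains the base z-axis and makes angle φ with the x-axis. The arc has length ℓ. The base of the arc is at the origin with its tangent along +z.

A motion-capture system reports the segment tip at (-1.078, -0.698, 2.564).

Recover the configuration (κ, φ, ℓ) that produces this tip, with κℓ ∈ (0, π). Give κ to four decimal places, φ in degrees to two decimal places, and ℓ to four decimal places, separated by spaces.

ρ = √(x²+y²) = √(-1.078² + -0.698²) = 1.28425
φ = atan2(y, x) mod 360° = atan2(-0.698, -1.078) = 212.9229°
|p|² = ρ² + z² = 1.28425² + 2.564² = 8.22338
κ = 2ρ / |p|² = 2×1.28425 / 8.22338 = 0.31234
θ = 2·atan2(ρ, z) = 2·atan2(1.28425, 2.564) = 0.92870 rad
ℓ = θ/κ = 0.92870/0.31234 = 2.97335

0.3123 212.92 2.9734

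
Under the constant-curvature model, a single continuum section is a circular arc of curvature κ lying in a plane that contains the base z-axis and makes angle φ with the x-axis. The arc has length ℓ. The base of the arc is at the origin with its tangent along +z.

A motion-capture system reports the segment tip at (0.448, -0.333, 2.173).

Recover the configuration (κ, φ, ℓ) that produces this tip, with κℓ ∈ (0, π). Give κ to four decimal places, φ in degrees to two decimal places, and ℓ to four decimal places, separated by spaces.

0.2218 323.38 2.2674

ρ = √(x²+y²) = √(0.448² + -0.333²) = 0.55821
φ = atan2(y, x) mod 360° = atan2(-0.333, 0.448) = 323.3764°
|p|² = ρ² + z² = 0.55821² + 2.173² = 5.03352
κ = 2ρ / |p|² = 2×0.55821 / 5.03352 = 0.22180
θ = 2·atan2(ρ, z) = 2·atan2(0.55821, 2.173) = 0.50289 rad
ℓ = θ/κ = 0.50289/0.22180 = 2.26737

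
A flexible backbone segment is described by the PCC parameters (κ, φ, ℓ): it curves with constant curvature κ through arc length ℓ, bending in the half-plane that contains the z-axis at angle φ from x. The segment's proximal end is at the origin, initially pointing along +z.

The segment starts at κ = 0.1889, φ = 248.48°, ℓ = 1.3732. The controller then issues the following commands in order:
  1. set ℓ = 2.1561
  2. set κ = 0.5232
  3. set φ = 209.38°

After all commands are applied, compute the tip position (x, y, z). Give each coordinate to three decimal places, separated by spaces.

initial: κ=0.1889, φ=248.48°, ℓ=1.3732
cmd 1: set ℓ=2.1561 → (κ,φ,ℓ)=(0.1889,248.48°,2.1561) → tip=(-0.1589,-0.4029,2.0970)
cmd 2: set κ=0.5232 → (κ,φ,ℓ)=(0.5232,248.48°,2.1561) → tip=(-0.4008,-1.0163,1.7270)
cmd 3: set φ=209.38° → (κ,φ,ℓ)=(0.5232,209.38°,2.1561) → tip=(-0.9520,-0.5360,1.7270)

-0.952 -0.536 1.727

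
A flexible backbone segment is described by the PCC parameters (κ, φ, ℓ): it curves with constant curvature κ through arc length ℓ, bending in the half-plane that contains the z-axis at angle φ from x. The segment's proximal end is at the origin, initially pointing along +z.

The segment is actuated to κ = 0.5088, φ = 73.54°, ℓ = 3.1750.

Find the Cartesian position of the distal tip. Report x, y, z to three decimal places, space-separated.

0.582 1.969 1.963

θ = κ·ℓ = 0.5088 × 3.1750 = 1.61544 rad
ρ = (1 − cos θ)/κ = (1 − -0.04463)/0.5088 = 2.05312
z = sin θ / κ = 0.99900/0.5088 = 1.96345
x = ρ cos φ = 2.05312 × cos(73.54°) = 0.58174
y = ρ sin φ = 2.05312 × sin(73.54°) = 1.96898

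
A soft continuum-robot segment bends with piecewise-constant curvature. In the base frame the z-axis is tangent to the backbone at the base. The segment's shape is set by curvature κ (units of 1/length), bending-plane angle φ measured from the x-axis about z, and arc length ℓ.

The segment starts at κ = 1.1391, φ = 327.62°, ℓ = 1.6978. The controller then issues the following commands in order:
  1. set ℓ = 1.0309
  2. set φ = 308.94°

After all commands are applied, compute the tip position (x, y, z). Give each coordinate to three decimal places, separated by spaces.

initial: κ=1.1391, φ=327.62°, ℓ=1.6978
cmd 1: set ℓ=1.0309 → (κ,φ,ℓ)=(1.1391,327.62°,1.0309) → tip=(0.4551,-0.2886,0.8098)
cmd 2: set φ=308.94° → (κ,φ,ℓ)=(1.1391,308.94°,1.0309) → tip=(0.3387,-0.4191,0.8098)

0.339 -0.419 0.810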